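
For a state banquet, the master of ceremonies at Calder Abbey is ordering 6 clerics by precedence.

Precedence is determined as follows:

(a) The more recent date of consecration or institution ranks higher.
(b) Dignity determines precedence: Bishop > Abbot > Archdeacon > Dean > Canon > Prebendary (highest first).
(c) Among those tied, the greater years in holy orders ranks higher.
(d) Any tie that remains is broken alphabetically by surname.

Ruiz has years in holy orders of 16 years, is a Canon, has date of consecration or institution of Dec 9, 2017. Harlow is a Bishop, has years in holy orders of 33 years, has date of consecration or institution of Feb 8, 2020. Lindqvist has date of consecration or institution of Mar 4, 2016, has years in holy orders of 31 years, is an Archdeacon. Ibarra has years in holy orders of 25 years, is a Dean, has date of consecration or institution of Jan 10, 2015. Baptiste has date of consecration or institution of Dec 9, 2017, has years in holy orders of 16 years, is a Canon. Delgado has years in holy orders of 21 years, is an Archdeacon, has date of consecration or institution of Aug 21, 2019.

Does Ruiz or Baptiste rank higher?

By date of consecration or institution (later first): Harlow (Feb 8, 2020); then Delgado (Aug 21, 2019); then Baptiste and Ruiz (both Dec 9, 2017); then Lindqvist (Mar 4, 2016); then Ibarra (Jan 10, 2015).
Baptiste and Ruiz are each Canon, so the next rule applies.
Baptiste and Ruiz both have years in holy orders 16 years, so the next rule applies.
Among Baptiste and Ruiz, alphabetically by surname: Baptiste before Ruiz.
So Baptiste takes precedence.

Baptiste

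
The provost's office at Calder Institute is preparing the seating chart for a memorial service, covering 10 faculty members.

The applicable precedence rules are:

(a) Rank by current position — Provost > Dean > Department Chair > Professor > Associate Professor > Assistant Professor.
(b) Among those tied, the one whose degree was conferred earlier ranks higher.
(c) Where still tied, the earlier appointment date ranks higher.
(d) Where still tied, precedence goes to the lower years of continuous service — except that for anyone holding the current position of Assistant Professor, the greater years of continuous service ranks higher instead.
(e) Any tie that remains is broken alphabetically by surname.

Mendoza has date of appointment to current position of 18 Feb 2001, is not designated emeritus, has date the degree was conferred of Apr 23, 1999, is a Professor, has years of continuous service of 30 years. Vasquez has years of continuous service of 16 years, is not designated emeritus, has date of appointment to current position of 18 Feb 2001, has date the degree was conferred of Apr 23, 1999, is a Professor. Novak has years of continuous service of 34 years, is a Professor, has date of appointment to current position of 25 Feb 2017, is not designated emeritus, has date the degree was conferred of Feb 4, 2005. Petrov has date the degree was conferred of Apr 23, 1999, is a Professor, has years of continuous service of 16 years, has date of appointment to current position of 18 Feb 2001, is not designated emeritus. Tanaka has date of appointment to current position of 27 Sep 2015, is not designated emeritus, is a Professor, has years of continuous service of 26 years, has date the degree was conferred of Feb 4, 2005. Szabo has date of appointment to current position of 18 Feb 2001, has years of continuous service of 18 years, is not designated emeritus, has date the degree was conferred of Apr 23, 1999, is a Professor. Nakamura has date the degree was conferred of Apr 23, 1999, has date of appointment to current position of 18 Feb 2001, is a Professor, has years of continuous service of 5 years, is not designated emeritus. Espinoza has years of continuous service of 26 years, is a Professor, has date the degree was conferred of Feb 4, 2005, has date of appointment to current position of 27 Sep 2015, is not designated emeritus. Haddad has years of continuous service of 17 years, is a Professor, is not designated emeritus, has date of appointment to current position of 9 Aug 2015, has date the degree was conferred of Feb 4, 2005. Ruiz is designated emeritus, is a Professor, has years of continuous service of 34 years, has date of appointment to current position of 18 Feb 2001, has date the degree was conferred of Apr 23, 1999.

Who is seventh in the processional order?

By current position: Nakamura, Petrov, Vasquez, Szabo, Mendoza, Ruiz, Haddad, Espinoza, Tanaka and Novak (Professor).
Among Nakamura, Petrov, Vasquez, Szabo, Mendoza, Ruiz, Haddad, Espinoza, Tanaka and Novak, by date the degree was conferred (earlier first): Nakamura, Petrov, Vasquez, Szabo, Mendoza and Ruiz (Apr 23, 1999) before Haddad, Espinoza, Tanaka and Novak (Feb 4, 2005).
Nakamura, Petrov, Vasquez, Szabo, Mendoza and Ruiz all have date of appointment to current position 18 Feb 2001, so the next rule applies.
Among Nakamura, Petrov, Vasquez, Szabo, Mendoza and Ruiz, by years of continuous service (lower first): Nakamura (5 years) before Petrov and Vasquez (16 years) before Szabo (18 years) before Mendoza (30 years) before Ruiz (34 years).
Among Petrov and Vasquez, alphabetically by surname: Petrov before Vasquez.
Among Haddad, Espinoza, Tanaka and Novak, by date of appointment to current position (earlier first): Haddad (9 Aug 2015) before Espinoza and Tanaka (27 Sep 2015) before Novak (25 Feb 2017).
Espinoza and Tanaka both have years of continuous service 26 years, so the next rule applies.
Among Espinoza and Tanaka, alphabetically by surname: Espinoza before Tanaka.
Order: Nakamura, Petrov, Vasquez, Szabo, Mendoza, Ruiz, Haddad, Espinoza, Tanaka, Novak.

Haddad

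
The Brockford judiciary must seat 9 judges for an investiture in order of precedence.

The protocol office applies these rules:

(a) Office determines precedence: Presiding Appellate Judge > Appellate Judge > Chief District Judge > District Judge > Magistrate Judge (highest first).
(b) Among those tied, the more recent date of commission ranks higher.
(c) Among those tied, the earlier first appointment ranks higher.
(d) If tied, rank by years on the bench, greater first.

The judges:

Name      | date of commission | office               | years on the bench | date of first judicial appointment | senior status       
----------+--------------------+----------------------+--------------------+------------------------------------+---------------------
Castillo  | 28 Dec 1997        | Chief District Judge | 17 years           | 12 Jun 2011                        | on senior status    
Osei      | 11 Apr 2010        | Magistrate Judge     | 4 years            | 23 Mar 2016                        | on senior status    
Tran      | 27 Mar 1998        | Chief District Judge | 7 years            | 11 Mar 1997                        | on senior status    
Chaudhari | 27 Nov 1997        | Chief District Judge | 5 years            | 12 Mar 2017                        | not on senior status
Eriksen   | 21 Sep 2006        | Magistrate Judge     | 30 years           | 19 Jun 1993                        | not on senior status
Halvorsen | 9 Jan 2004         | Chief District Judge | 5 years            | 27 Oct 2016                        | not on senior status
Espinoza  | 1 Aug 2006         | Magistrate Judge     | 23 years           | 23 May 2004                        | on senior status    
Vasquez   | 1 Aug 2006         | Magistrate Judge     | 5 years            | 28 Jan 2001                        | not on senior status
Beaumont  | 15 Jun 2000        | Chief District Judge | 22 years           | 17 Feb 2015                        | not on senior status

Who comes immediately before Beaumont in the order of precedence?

By office: Halvorsen, Beaumont, Tran, Castillo and Chaudhari (Chief District Judge); then Osei, Eriksen, Vasquez and Espinoza (Magistrate Judge).
Among Halvorsen, Beaumont, Tran, Castillo and Chaudhari, by date of commission (later first): Halvorsen (9 Jan 2004) before Beaumont (15 Jun 2000) before Tran (27 Mar 1998) before Castillo (28 Dec 1997) before Chaudhari (27 Nov 1997).
Among Osei, Eriksen, Vasquez and Espinoza, by date of commission (later first): Osei (11 Apr 2010) before Eriksen (21 Sep 2006) before Vasquez and Espinoza (1 Aug 2006).
Among Vasquez and Espinoza, by date of first judicial appointment (earlier first): Vasquez (28 Jan 2001) before Espinoza (23 May 2004).
Order: Halvorsen, Beaumont, Tran, Castillo, Chaudhari, Osei, Eriksen, Vasquez, Espinoza.

Halvorsen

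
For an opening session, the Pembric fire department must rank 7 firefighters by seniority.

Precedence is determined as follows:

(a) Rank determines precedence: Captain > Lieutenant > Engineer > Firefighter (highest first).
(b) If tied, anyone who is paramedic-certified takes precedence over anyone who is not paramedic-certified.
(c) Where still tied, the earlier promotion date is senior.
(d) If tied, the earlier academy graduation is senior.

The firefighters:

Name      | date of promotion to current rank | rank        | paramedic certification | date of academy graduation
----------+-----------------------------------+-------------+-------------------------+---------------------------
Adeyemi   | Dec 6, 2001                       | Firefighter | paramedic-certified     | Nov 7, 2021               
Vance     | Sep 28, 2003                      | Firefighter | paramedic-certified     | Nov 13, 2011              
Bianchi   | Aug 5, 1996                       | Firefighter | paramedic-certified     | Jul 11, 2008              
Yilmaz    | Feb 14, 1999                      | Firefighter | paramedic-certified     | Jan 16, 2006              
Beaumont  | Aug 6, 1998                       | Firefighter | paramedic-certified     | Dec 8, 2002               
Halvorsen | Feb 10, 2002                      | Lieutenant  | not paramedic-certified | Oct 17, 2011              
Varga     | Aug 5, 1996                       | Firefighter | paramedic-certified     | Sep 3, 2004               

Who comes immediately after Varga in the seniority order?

Bianchi

By rank: Halvorsen (Lieutenant); then Varga, Bianchi, Beaumont, Yilmaz, Adeyemi and Vance (Firefighter).
Varga, Bianchi, Beaumont, Yilmaz, Adeyemi and Vance are each paramedic-certified, so the next rule applies.
Among Varga, Bianchi, Beaumont, Yilmaz, Adeyemi and Vance, by date of promotion to current rank (earlier first): Varga and Bianchi (Aug 5, 1996) before Beaumont (Aug 6, 1998) before Yilmaz (Feb 14, 1999) before Adeyemi (Dec 6, 2001) before Vance (Sep 28, 2003).
Among Varga and Bianchi, by date of academy graduation (earlier first): Varga (Sep 3, 2004) before Bianchi (Jul 11, 2008).
Order: Halvorsen, Varga, Bianchi, Beaumont, Yilmaz, Adeyemi, Vance.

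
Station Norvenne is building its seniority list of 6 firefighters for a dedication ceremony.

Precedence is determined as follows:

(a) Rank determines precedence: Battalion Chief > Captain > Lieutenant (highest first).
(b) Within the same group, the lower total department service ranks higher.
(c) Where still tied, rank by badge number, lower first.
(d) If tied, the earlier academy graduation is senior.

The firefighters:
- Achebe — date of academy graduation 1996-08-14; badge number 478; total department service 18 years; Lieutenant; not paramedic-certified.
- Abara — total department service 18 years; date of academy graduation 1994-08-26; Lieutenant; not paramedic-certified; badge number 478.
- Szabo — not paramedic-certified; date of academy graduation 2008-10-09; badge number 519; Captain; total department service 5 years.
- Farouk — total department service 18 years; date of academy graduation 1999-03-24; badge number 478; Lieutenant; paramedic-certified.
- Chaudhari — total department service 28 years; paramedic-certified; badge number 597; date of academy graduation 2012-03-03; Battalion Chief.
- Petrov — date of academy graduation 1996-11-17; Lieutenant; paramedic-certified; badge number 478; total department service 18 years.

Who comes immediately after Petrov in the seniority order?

Farouk

By rank: Chaudhari (Battalion Chief); then Szabo (Captain); then Abara, Achebe, Petrov and Farouk (Lieutenant).
Abara, Achebe, Petrov and Farouk all have total department service 18 years, so the next rule applies.
Abara, Achebe, Petrov and Farouk all have badge number 478, so the next rule applies.
Among Abara, Achebe, Petrov and Farouk, by date of academy graduation (earlier first): Abara (1994-08-26) before Achebe (1996-08-14) before Petrov (1996-11-17) before Farouk (1999-03-24).
Order: Chaudhari, Szabo, Abara, Achebe, Petrov, Farouk.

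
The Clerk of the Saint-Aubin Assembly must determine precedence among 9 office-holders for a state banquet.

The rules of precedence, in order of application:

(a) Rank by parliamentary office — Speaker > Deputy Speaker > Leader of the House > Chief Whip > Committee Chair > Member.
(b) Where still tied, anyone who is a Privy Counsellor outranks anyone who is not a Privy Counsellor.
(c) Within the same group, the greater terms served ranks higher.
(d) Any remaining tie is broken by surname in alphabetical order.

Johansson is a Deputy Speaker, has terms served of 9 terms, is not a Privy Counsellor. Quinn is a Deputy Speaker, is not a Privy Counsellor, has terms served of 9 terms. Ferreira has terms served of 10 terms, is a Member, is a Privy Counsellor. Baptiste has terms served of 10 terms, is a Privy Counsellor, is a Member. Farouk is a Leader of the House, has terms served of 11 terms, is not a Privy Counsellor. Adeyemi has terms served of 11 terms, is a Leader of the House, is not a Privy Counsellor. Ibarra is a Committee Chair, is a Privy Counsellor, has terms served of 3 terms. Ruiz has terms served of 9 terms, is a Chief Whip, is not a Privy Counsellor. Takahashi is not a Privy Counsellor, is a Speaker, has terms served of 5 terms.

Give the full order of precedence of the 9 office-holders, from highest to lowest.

By parliamentary office: Takahashi (Speaker); then Johansson and Quinn (Deputy Speaker); then Adeyemi and Farouk (Leader of the House); then Ruiz (Chief Whip); then Ibarra (Committee Chair); then Baptiste and Ferreira (Member).
Johansson and Quinn are each not a Privy Counsellor, so the next rule applies.
Johansson and Quinn both have terms served 9 terms, so the next rule applies.
Among Johansson and Quinn, alphabetically by surname: Johansson before Quinn.
Adeyemi and Farouk are each not a Privy Counsellor, so the next rule applies.
Adeyemi and Farouk both have terms served 11 terms, so the next rule applies.
Among Adeyemi and Farouk, alphabetically by surname: Adeyemi before Farouk.
Baptiste and Ferreira are each a Privy Counsellor, so the next rule applies.
Baptiste and Ferreira both have terms served 10 terms, so the next rule applies.
Among Baptiste and Ferreira, alphabetically by surname: Baptiste before Ferreira.
Full order: Takahashi, Johansson, Quinn, Adeyemi, Farouk, Ruiz, Ibarra, Baptiste, Ferreira.

Takahashi, Johansson, Quinn, Adeyemi, Farouk, Ruiz, Ibarra, Baptiste, Ferreira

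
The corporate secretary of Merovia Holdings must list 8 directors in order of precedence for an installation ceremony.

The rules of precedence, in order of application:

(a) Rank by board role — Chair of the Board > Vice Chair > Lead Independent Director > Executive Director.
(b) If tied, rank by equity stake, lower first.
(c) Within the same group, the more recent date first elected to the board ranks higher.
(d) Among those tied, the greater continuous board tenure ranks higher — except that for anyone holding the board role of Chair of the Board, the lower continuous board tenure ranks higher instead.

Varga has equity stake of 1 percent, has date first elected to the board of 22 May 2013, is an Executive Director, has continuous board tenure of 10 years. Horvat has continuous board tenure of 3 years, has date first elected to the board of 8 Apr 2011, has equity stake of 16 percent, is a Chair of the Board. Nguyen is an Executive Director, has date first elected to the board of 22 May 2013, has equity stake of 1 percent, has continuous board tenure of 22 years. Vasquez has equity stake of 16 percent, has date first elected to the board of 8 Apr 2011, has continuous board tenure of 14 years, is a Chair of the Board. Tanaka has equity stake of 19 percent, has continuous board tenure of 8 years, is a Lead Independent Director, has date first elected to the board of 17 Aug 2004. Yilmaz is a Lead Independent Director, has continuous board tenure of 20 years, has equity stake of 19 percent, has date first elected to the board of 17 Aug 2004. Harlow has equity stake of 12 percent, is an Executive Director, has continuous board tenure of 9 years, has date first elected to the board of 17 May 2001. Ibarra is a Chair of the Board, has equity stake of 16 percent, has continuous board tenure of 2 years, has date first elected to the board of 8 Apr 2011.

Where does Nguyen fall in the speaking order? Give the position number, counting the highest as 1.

By board role: Ibarra, Horvat and Vasquez (Chair of the Board); then Yilmaz and Tanaka (Lead Independent Director); then Nguyen, Varga and Harlow (Executive Director).
Ibarra, Horvat and Vasquez all have equity stake 16 percent, so the next rule applies.
Ibarra, Horvat and Vasquez all have date first elected to the board 8 Apr 2011, so the next rule applies.
Among Ibarra, Horvat and Vasquez, by continuous board tenure (lower first) (reversed rule for this group): Ibarra (2 years) before Horvat (3 years) before Vasquez (14 years).
Yilmaz and Tanaka both have equity stake 19 percent, so the next rule applies.
Yilmaz and Tanaka both have date first elected to the board 17 Aug 2004, so the next rule applies.
Among Yilmaz and Tanaka, by continuous board tenure (higher first): Yilmaz (20 years) before Tanaka (8 years).
Among Nguyen, Varga and Harlow, by equity stake (lower first): Nguyen and Varga (1 percent) before Harlow (12 percent).
Nguyen and Varga both have date first elected to the board 22 May 2013, so the next rule applies.
Among Nguyen and Varga, by continuous board tenure (higher first): Nguyen (22 years) before Varga (10 years).
Order: Ibarra, Horvat, Vasquez, Yilmaz, Tanaka, Nguyen, Varga, Harlow. So position 6.

6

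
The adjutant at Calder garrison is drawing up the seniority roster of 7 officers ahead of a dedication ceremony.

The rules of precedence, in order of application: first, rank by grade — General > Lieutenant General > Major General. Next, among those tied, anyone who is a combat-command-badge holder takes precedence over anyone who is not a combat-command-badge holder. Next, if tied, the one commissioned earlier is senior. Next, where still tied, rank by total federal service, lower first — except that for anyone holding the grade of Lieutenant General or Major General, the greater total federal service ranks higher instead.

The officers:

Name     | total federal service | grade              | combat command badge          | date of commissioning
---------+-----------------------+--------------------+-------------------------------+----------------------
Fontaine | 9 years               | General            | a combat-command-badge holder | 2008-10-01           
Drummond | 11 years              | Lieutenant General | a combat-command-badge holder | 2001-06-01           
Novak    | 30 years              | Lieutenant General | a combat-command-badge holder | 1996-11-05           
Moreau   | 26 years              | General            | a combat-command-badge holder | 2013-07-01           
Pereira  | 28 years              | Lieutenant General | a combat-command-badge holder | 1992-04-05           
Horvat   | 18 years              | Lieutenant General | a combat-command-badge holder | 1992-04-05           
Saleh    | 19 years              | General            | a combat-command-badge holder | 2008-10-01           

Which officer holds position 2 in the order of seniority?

By grade: Fontaine, Saleh and Moreau (General); then Pereira, Horvat, Novak and Drummond (Lieutenant General).
Fontaine, Saleh and Moreau are each a combat-command-badge holder, so the next rule applies.
Among Fontaine, Saleh and Moreau, by date of commissioning (earlier first): Fontaine and Saleh (2008-10-01) before Moreau (2013-07-01).
Among Fontaine and Saleh, by total federal service (lower first): Fontaine (9 years) before Saleh (19 years).
Pereira, Horvat, Novak and Drummond are each a combat-command-badge holder, so the next rule applies.
Among Pereira, Horvat, Novak and Drummond, by date of commissioning (earlier first): Pereira and Horvat (1992-04-05) before Novak (1996-11-05) before Drummond (2001-06-01).
Among Pereira and Horvat, by total federal service (higher first) (reversed rule for this group): Pereira (28 years) before Horvat (18 years).
Order: Fontaine, Saleh, Moreau, Pereira, Horvat, Novak, Drummond.

Saleh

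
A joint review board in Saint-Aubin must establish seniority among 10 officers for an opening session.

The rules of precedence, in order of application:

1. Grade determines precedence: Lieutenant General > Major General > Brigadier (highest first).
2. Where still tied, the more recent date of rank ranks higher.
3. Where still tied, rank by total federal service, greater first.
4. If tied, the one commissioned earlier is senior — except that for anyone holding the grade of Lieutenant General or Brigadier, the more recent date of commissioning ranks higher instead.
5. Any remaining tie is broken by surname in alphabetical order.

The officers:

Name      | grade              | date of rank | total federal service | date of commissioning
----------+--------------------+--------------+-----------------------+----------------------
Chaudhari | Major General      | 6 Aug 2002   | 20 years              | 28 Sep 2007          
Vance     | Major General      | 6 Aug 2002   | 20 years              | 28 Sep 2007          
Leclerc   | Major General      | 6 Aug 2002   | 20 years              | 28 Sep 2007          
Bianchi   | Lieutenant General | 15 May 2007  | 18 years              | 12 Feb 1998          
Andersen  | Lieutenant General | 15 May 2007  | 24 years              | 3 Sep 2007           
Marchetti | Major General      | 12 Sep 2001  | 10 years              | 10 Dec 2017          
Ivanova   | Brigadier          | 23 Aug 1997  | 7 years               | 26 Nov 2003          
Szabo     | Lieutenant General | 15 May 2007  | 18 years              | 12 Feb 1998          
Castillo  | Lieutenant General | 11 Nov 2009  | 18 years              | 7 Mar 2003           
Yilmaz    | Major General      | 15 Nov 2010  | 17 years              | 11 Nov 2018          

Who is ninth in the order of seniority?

By grade: Castillo, Andersen, Bianchi and Szabo (Lieutenant General); then Yilmaz, Chaudhari, Leclerc, Vance and Marchetti (Major General); then Ivanova (Brigadier).
Among Castillo, Andersen, Bianchi and Szabo, by date of rank (later first): Castillo (11 Nov 2009) before Andersen, Bianchi and Szabo (15 May 2007).
Among Andersen, Bianchi and Szabo, by total federal service (higher first): Andersen (24 years) before Bianchi and Szabo (18 years).
Bianchi and Szabo both have date of commissioning 12 Feb 1998, so the next rule applies.
Among Bianchi and Szabo, alphabetically by surname: Bianchi before Szabo.
Among Yilmaz, Chaudhari, Leclerc, Vance and Marchetti, by date of rank (later first): Yilmaz (15 Nov 2010) before Chaudhari, Leclerc and Vance (6 Aug 2002) before Marchetti (12 Sep 2001).
Chaudhari, Leclerc and Vance all have total federal service 20 years, so the next rule applies.
Chaudhari, Leclerc and Vance all have date of commissioning 28 Sep 2007, so the next rule applies.
Among Chaudhari, Leclerc and Vance, alphabetically by surname: Chaudhari before Leclerc before Vance.
Order: Castillo, Andersen, Bianchi, Szabo, Yilmaz, Chaudhari, Leclerc, Vance, Marchetti, Ivanova.

Marchetti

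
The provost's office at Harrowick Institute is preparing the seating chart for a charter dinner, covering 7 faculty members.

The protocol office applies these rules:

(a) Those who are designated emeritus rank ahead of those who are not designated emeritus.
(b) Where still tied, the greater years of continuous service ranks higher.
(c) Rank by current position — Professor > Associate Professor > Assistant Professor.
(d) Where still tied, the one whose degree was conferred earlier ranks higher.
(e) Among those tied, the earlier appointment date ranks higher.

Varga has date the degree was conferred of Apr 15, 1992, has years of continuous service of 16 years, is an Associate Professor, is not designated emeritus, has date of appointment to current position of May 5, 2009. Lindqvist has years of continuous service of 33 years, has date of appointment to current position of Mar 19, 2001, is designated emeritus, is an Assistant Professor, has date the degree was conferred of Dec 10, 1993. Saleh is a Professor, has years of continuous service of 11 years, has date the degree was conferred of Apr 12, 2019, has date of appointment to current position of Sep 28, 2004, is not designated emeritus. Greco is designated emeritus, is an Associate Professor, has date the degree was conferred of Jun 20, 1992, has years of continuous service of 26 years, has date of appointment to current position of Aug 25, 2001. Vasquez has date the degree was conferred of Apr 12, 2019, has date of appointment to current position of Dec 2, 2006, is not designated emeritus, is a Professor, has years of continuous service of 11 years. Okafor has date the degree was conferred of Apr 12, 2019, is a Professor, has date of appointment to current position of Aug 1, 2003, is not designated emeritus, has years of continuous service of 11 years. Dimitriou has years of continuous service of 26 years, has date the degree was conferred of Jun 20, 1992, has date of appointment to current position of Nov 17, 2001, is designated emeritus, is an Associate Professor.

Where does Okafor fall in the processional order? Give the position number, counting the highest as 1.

5

By the first rule: Lindqvist, Greco and Dimitriou (each designated emeritus); then Varga, Okafor, Saleh and Vasquez (each not designated emeritus).
Among Lindqvist, Greco and Dimitriou, by years of continuous service (higher first): Lindqvist (33 years) before Greco and Dimitriou (26 years).
Greco and Dimitriou are each Associate Professor, so the next rule applies.
Greco and Dimitriou both have date the degree was conferred Jun 20, 1992, so the next rule applies.
Among Greco and Dimitriou, by date of appointment to current position (earlier first): Greco (Aug 25, 2001) before Dimitriou (Nov 17, 2001).
Among Varga, Okafor, Saleh and Vasquez, by years of continuous service (higher first): Varga (16 years) before Okafor, Saleh and Vasquez (11 years).
Okafor, Saleh and Vasquez are each Professor, so the next rule applies.
Okafor, Saleh and Vasquez all have date the degree was conferred Apr 12, 2019, so the next rule applies.
Among Okafor, Saleh and Vasquez, by date of appointment to current position (earlier first): Okafor (Aug 1, 2003) before Saleh (Sep 28, 2004) before Vasquez (Dec 2, 2006).
Order: Lindqvist, Greco, Dimitriou, Varga, Okafor, Saleh, Vasquez. So position 5.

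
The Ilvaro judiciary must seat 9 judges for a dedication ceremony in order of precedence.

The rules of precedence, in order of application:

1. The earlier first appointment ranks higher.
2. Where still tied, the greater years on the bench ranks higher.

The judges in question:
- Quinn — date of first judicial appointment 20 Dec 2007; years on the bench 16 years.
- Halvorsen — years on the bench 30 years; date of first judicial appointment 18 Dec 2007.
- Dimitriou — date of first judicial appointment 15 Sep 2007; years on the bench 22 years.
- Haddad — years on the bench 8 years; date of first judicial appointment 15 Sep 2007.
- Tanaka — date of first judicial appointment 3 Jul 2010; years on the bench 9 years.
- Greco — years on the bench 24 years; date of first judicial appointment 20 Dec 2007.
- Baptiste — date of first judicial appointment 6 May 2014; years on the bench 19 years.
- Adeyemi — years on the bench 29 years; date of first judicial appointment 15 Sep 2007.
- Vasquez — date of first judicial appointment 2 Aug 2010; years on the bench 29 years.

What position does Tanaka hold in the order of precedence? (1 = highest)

By date of first judicial appointment (earlier first): Adeyemi, Dimitriou and Haddad (each 15 Sep 2007); then Halvorsen (18 Dec 2007); then Greco and Quinn (both 20 Dec 2007); then Tanaka (3 Jul 2010); then Vasquez (2 Aug 2010); then Baptiste (6 May 2014).
Among Adeyemi, Dimitriou and Haddad, by years on the bench (higher first): Adeyemi (29 years) before Dimitriou (22 years) before Haddad (8 years).
Among Greco and Quinn, by years on the bench (higher first): Greco (24 years) before Quinn (16 years).
Order: Adeyemi, Dimitriou, Haddad, Halvorsen, Greco, Quinn, Tanaka, Vasquez, Baptiste. So position 7.

7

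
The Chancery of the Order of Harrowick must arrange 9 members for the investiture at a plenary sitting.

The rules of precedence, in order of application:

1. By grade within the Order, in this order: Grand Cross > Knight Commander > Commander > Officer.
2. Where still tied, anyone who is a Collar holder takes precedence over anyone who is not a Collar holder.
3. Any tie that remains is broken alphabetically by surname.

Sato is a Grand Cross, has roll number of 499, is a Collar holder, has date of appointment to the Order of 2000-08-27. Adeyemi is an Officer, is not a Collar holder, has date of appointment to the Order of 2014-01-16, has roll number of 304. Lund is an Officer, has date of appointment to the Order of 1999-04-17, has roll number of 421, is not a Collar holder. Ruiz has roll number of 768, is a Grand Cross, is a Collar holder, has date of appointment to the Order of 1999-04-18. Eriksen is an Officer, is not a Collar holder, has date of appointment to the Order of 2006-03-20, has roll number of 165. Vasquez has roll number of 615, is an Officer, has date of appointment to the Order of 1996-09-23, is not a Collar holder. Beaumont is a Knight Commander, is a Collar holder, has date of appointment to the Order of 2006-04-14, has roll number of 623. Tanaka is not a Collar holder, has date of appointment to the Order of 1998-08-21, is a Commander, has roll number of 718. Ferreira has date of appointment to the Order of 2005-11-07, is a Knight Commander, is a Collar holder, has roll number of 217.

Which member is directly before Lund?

By grade within the Order: Ruiz and Sato (Grand Cross); then Beaumont and Ferreira (Knight Commander); then Tanaka (Commander); then Adeyemi, Eriksen, Lund and Vasquez (Officer).
Ruiz and Sato are each a Collar holder, so the next rule applies.
Among Ruiz and Sato, alphabetically by surname: Ruiz before Sato.
Beaumont and Ferreira are each a Collar holder, so the next rule applies.
Among Beaumont and Ferreira, alphabetically by surname: Beaumont before Ferreira.
Adeyemi, Eriksen, Lund and Vasquez are each not a Collar holder, so the next rule applies.
Among Adeyemi, Eriksen, Lund and Vasquez, alphabetically by surname: Adeyemi before Eriksen before Lund before Vasquez.
Order: Ruiz, Sato, Beaumont, Ferreira, Tanaka, Adeyemi, Eriksen, Lund, Vasquez.

Eriksen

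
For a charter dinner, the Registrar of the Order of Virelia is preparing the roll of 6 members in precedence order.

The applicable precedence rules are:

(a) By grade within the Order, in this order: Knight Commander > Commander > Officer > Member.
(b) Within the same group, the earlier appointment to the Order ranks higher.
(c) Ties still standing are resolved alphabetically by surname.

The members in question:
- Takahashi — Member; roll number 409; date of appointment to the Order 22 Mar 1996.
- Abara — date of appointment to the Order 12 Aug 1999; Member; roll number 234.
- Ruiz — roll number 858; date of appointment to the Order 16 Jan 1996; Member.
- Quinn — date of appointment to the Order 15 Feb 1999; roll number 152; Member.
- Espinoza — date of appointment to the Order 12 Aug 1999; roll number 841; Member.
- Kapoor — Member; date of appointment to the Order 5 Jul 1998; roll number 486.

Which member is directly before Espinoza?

Abara

By grade within the Order: Ruiz, Takahashi, Kapoor, Quinn, Abara and Espinoza (Member).
Among Ruiz, Takahashi, Kapoor, Quinn, Abara and Espinoza, by date of appointment to the Order (earlier first): Ruiz (16 Jan 1996) before Takahashi (22 Mar 1996) before Kapoor (5 Jul 1998) before Quinn (15 Feb 1999) before Abara and Espinoza (12 Aug 1999).
Among Abara and Espinoza, alphabetically by surname: Abara before Espinoza.
Order: Ruiz, Takahashi, Kapoor, Quinn, Abara, Espinoza.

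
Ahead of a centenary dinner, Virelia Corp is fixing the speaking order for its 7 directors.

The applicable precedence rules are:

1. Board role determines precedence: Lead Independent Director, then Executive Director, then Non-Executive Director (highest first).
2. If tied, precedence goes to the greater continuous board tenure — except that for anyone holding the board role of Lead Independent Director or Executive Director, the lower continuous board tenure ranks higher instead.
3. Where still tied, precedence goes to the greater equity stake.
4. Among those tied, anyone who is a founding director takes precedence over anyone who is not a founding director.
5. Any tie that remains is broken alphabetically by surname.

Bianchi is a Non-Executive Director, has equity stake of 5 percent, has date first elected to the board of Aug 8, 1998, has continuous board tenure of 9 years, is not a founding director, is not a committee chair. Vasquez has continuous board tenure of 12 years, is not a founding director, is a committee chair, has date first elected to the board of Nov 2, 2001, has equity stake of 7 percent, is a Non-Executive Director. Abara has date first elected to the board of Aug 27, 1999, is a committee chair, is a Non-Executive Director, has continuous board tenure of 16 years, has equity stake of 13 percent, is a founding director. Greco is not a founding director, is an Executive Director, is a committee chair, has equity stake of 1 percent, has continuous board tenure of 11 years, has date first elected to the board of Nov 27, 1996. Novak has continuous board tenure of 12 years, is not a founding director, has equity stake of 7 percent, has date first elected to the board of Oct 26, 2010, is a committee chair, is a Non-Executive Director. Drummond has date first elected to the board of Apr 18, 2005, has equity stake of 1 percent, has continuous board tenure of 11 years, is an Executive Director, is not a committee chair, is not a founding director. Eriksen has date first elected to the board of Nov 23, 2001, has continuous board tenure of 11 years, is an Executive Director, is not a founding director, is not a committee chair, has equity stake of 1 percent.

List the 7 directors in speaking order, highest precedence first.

By board role: Drummond, Eriksen and Greco (Executive Director); then Abara, Novak, Vasquez and Bianchi (Non-Executive Director).
Drummond, Eriksen and Greco all have continuous board tenure 11 years, so the next rule applies.
Drummond, Eriksen and Greco all have equity stake 1 percent, so the next rule applies.
Drummond, Eriksen and Greco are each not a founding director, so the next rule applies.
Among Drummond, Eriksen and Greco, alphabetically by surname: Drummond before Eriksen before Greco.
Among Abara, Novak, Vasquez and Bianchi, by continuous board tenure (higher first): Abara (16 years) before Novak and Vasquez (12 years) before Bianchi (9 years).
Novak and Vasquez both have equity stake 7 percent, so the next rule applies.
Novak and Vasquez are each not a founding director, so the next rule applies.
Among Novak and Vasquez, alphabetically by surname: Novak before Vasquez.
Full order: Drummond, Eriksen, Greco, Abara, Novak, Vasquez, Bianchi.

Drummond, Eriksen, Greco, Abara, Novak, Vasquez, Bianchi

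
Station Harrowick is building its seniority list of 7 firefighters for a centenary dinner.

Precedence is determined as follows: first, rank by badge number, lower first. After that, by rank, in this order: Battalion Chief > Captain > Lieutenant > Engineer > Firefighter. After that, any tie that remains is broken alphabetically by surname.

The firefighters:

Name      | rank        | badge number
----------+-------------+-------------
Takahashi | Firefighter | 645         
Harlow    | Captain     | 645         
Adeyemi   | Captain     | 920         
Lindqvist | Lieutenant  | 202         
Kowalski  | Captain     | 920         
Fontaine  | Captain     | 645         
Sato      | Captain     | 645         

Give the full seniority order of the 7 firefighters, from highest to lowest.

Lindqvist, Fontaine, Harlow, Sato, Takahashi, Adeyemi, Kowalski

By badge number (lower first): Lindqvist (202); then Fontaine, Harlow, Sato and Takahashi (each 645); then Adeyemi and Kowalski (both 920).
Among Fontaine, Harlow, Sato and Takahashi, by rank: Fontaine, Harlow and Sato (Captain) before Takahashi (Firefighter).
Among Fontaine, Harlow and Sato, alphabetically by surname: Fontaine before Harlow before Sato.
Adeyemi and Kowalski are each Captain, so the next rule applies.
Among Adeyemi and Kowalski, alphabetically by surname: Adeyemi before Kowalski.
Full order: Lindqvist, Fontaine, Harlow, Sato, Takahashi, Adeyemi, Kowalski.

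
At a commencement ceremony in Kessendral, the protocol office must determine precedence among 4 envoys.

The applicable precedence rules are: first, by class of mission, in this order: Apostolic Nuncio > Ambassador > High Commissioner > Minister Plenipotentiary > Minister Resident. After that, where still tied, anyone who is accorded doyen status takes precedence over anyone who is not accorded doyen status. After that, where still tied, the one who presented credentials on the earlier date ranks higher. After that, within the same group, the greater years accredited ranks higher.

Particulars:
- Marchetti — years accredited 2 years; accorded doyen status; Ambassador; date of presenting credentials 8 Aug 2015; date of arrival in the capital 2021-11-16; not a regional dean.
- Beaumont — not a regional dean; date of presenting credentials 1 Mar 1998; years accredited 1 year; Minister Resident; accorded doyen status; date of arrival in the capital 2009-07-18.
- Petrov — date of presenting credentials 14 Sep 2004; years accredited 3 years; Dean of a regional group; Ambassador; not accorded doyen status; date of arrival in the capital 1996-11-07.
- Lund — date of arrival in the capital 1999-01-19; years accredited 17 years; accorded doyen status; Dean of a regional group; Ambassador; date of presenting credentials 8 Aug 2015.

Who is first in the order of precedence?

Lund

By class of mission: Lund, Marchetti and Petrov (Ambassador); then Beaumont (Minister Resident).
Among Lund, Marchetti and Petrov, accorded doyen status before not accorded doyen status: Lund and Marchetti (accorded doyen status) before Petrov (not accorded doyen status).
Lund and Marchetti both have date of presenting credentials 8 Aug 2015, so the next rule applies.
Among Lund and Marchetti, by years accredited (higher first): Lund (17 years) before Marchetti (2 years).
Order: Lund, Marchetti, Petrov, Beaumont.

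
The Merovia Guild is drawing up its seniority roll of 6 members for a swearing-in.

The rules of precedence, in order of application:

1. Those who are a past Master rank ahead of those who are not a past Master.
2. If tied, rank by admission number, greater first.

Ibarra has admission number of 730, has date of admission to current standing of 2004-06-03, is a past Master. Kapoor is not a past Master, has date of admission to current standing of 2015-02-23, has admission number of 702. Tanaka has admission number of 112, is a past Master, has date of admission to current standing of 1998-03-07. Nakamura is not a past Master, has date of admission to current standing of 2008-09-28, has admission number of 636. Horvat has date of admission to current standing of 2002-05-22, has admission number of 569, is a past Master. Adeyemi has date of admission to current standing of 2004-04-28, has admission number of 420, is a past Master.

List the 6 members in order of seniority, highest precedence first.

Ibarra, Horvat, Adeyemi, Tanaka, Kapoor, Nakamura

By the first rule: Ibarra, Horvat, Adeyemi and Tanaka (each a past Master); then Kapoor and Nakamura (both not a past Master).
Among Ibarra, Horvat, Adeyemi and Tanaka, by admission number (higher first): Ibarra (730) before Horvat (569) before Adeyemi (420) before Tanaka (112).
Among Kapoor and Nakamura, by admission number (higher first): Kapoor (702) before Nakamura (636).
Full order: Ibarra, Horvat, Adeyemi, Tanaka, Kapoor, Nakamura.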